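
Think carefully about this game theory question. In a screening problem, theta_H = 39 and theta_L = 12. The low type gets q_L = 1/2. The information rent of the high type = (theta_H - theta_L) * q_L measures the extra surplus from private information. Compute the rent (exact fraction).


Step 1: theta_H - theta_L = 39 - 12 = 27
Step 2: Information rent = (theta_H - theta_L) * q_L
Step 3: = 27 * 1/2
Step 4: = 27/2

27/2


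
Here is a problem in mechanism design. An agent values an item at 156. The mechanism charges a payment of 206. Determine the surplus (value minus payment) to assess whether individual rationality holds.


Step 1: Surplus = value - payment = 156 - 206 = -50
Step 2: IR is violated (surplus < 0)

-50


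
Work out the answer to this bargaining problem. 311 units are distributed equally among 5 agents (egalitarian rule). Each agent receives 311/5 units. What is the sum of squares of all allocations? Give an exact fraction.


Step 1: Each agent's share = 311/5
Step 2: Square of each share = (311/5)^2 = 96721/25
Step 3: Sum of squares = 5 * 96721/25 = 96721/5

96721/5


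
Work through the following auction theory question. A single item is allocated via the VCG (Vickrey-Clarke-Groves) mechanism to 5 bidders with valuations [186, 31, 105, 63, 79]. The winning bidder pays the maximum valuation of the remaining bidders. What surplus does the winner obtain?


Step 1: The winner is the agent with the highest value: agent 0 with value 186
Step 2: Values of other agents: [31, 105, 63, 79]
Step 3: VCG payment = max of others' values = 105
Step 4: Surplus = 186 - 105 = 81

81


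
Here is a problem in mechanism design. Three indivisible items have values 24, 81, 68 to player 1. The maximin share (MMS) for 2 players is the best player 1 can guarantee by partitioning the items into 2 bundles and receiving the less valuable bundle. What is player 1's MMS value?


Step 1: Item values = 24, 81, 68
Step 2: Enumerate all 2-bundle partitions and take the smaller bundle:
  Partition 1: {24} vs {81,68} -> bundles 24, 149; min = 24
  Partition 2: {81} vs {24,68} -> bundles 81, 92; min = 81
  Partition 3: {68} vs {24,81} -> bundles 68, 105; min = 68
Step 3: MMS = max(24, 81, 68) = 81

81


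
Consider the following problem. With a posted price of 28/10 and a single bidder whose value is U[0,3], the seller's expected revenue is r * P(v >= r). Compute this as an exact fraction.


Step 1: Posted price r = 14/5, value support [0,3]
Step 2: P(v >= r) = (3 - 14/5)/3 = 1/15
Step 3: Expected revenue = r * P(v >= r) = 14/5 * 1/15
Step 4: Revenue = 14/75

14/75


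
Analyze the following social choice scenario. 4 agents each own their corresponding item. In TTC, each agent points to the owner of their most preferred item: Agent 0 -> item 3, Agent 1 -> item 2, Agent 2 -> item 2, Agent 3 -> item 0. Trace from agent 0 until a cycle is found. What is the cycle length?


Step 1: Trace the pointer graph from agent 0: 0 -> 3 -> 0
Step 2: A cycle is detected when we revisit agent 0
Step 3: The cycle is: 0 -> 3 -> 0
Step 4: Cycle length = 2

2


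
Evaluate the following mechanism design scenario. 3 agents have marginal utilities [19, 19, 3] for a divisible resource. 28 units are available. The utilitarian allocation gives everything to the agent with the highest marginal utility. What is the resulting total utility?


Step 1: The marginal utilities are [19, 19, 3]
Step 2: The highest marginal utility is 19
Step 3: All 28 units go to that agent
Step 4: Total utility = 19 * 28 = 532

532


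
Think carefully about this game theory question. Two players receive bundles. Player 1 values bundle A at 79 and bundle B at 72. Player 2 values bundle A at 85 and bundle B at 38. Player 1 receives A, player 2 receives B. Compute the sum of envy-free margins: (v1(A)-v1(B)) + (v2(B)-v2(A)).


Step 1: Player 1's margin = v1(A) - v1(B) = 79 - 72 = 7
Step 2: Player 2's margin = v2(B) - v2(A) = 38 - 85 = -47
Step 3: Total margin = 7 + -47 = -40

-40


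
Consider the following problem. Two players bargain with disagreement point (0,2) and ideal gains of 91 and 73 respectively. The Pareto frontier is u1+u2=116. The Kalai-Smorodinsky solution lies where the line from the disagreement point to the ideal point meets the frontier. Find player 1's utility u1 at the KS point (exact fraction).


Step 1: At the KS point, (u1-d1)/r1 = (u2-d2)/r2 = t and u1+u2 = 116
Step 2: u1 = d1 + r1*t and u2 = d2 + r2*t, so (d1 + r1*t) + (d2 + r2*t) = 116
Step 3: t = (116 - 0 - 2)/(91 + 73) = 114/164 = 57/82
Step 4: u1 = d1 + r1*t = 0 + 91 * 57/82 = 5187/82
Step 5: (Check: u2 = d2 + r2*t = 4325/82; u1+u2 = 5187/82 + 4325/82 = 116, on the frontier.)

5187/82


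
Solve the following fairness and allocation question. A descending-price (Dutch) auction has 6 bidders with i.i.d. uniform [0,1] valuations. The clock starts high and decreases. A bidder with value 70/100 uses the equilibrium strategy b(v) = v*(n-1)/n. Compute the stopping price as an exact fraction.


Step 1: Dutch auctions are strategically equivalent to first-price auctions
Step 2: The equilibrium bid is b(v) = v*(n-1)/n
Step 3: b = 7/10 * 5/6
Step 4: b = 7/12

7/12


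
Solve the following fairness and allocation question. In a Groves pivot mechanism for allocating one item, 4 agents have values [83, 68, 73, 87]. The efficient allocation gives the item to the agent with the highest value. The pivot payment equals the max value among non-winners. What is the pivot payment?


Step 1: The efficient winner is agent 3 with value 87
Step 2: Other agents' values: [83, 68, 73]
Step 3: Pivot payment = max(others) = 83
Step 4: The winner pays 83

83


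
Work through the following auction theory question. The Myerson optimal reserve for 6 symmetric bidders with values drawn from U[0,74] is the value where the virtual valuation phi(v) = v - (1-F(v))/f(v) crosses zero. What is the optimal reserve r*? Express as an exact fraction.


Step 1: For U[0,74], F(v) = v/74 and f(v) = 1/74
Step 2: phi(v) = v - (1 - v/74)/(1/74) = v - (74 - v) = 2v - 74
Step 3: Set phi(r*) = 0: 2r* - 74 = 0
Step 4: r* = 74/2 = 37 (the number of bidders n = 6 does not enter)

37


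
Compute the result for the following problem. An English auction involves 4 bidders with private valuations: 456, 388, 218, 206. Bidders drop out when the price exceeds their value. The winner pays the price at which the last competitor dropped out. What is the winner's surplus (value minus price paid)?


Step 1: Identify the highest value: 456
Step 2: Identify the second-highest value: 388
Step 3: The final price = second-highest value = 388
Step 4: Surplus = 456 - 388 = 68

68


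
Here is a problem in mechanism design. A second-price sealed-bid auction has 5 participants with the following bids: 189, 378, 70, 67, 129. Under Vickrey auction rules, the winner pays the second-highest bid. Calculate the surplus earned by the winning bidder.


Step 1: Sort bids in descending order: 378, 189, 129, 70, 67
Step 2: The winning bid is the highest: 378
Step 3: The payment equals the second-highest bid: 189
Step 4: Surplus = winner's bid - payment = 378 - 189 = 189

189


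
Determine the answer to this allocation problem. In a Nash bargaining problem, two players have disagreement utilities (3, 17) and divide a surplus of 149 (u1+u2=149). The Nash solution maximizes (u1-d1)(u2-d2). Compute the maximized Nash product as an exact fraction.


Step 1: The Nash solution splits surplus symmetrically above the disagreement point
Step 2: u1 = (total + d1 - d2)/2 = (149 + 3 - 17)/2 = 135/2
Step 3: u2 = (total - d1 + d2)/2 = (149 - 3 + 17)/2 = 163/2
Step 4: Nash product = (135/2 - 3) * (163/2 - 17)
Step 5: = 129/2 * 129/2 = 16641/4

16641/4


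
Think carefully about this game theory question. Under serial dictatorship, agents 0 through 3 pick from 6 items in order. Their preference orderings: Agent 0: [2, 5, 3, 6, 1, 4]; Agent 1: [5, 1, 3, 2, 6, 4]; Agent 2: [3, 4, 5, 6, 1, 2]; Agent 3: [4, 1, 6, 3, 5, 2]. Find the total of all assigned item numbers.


Step 1: Agent 0 picks item 2
Step 2: Agent 1 picks item 5
Step 3: Agent 2 picks item 3
Step 4: Agent 3 picks item 4
Step 5: Sum = 2 + 5 + 3 + 4 = 14

14


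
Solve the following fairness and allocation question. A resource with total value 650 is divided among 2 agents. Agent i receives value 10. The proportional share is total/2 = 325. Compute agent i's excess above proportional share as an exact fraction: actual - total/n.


Step 1: Proportional share = 650/2 = 325
Step 2: Agent's actual allocation = 10
Step 3: Excess = 10 - 325 = -315

-315


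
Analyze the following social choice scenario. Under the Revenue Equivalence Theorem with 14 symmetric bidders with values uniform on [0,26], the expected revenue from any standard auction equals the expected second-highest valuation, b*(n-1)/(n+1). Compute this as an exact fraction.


Step 1: By Revenue Equivalence, expected revenue = b*(n-1)/(n+1)
Step 2: Substituting n = 14, b = 26
Step 3: Revenue = 26*(14-1)/(14+1) = 26*13/15
Step 4: Revenue = 338/15

338/15


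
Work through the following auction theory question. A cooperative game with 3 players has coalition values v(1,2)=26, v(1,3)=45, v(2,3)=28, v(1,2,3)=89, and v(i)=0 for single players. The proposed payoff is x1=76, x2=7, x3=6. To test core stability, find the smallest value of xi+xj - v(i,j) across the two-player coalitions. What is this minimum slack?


Step 1: Slack for coalition (1,2): x1+x2 - v12 = 83 - 26 = 57
Step 2: Slack for coalition (1,3): x1+x3 - v13 = 82 - 45 = 37
Step 3: Slack for coalition (2,3): x2+x3 - v23 = 13 - 28 = -15
Step 4: Minimum slack = min(57, 37, -15) = -15, attained by (2,3); coalition (2,3) can block (slack < 0), so the allocation is not in the core

-15


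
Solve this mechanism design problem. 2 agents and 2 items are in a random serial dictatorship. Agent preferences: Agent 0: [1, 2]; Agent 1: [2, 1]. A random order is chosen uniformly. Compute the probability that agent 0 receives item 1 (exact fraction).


Step 1: Agent 0 wants item 1
Step 2: There are 2 possible orderings of agents
Step 3: In 2 orderings, agent 0 gets item 1
Step 4: Probability = 2/2 = 1

1


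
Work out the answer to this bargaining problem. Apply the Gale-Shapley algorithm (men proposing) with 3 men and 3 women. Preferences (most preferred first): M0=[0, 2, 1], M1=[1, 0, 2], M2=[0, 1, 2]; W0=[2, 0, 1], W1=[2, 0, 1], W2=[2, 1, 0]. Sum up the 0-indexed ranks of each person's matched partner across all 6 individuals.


Step 1: Run Gale-Shapley (men propose, women hold best offer):
  M0 proposes to W0; she accepts
  M1 proposes to W1; she accepts
  M2 proposes to W0; she switches from M0
  M0 proposes to W2; she accepts
Step 2: Final matching: W0-M2, W1-M1, W2-M0
Step 3: 0-indexed ranks (man's rank of his match, then woman's): 0 + 0 + 0 + 2 + 1 + 2
Step 4: Total rank sum = 5

5


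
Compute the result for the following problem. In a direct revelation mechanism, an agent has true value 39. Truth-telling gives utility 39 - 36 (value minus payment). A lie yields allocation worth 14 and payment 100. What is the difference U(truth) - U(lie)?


Step 1: U(truth) = value - payment = 39 - 36 = 3
Step 2: U(lie) = allocation - payment = 14 - 100 = -86
Step 3: IC gap = 3 - (-86) = 89

89


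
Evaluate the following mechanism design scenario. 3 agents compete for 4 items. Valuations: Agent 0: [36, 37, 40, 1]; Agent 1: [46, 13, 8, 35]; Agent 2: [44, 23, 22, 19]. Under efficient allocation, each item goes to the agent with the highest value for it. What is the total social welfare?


Step 1: For each item, find the maximum value among all agents.
Step 2: Item 0 -> Agent 1 (value 46)
Step 3: Item 1 -> Agent 0 (value 37)
Step 4: Item 2 -> Agent 0 (value 40)
Step 5: Item 3 -> Agent 1 (value 35)
Step 6: Total welfare = 46 + 37 + 40 + 35 = 158

158


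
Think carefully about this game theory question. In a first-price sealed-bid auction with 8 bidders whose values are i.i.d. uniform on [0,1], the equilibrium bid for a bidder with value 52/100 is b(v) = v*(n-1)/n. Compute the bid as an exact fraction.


Step 1: The symmetric BNE bidding function is b(v) = v * (n-1) / n
Step 2: Substitute v = 13/25 and n = 8
Step 3: b = 13/25 * 7/8
Step 4: b = 91/200

91/200


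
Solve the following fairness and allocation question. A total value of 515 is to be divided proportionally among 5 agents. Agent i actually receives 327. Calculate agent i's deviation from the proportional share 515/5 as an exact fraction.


Step 1: Proportional share = 515/5 = 103
Step 2: Agent's actual allocation = 327
Step 3: Excess = 327 - 103 = 224

224


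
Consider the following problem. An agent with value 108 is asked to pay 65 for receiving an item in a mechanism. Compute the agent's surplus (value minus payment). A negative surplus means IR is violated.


Step 1: Surplus = value - payment = 108 - 65 = 43
Step 2: IR is satisfied (surplus >= 0)

43


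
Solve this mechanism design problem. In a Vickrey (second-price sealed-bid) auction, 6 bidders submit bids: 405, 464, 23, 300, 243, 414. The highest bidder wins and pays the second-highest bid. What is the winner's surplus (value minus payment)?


Step 1: Sort bids in descending order: 464, 414, 405, 300, 243, 23
Step 2: The winning bid is the highest: 464
Step 3: The payment equals the second-highest bid: 414
Step 4: Surplus = winner's bid - payment = 464 - 414 = 50

50


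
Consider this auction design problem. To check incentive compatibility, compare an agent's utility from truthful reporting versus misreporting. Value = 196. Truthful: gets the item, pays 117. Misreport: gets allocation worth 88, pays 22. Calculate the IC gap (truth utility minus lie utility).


Step 1: U(truth) = value - payment = 196 - 117 = 79
Step 2: U(lie) = allocation - payment = 88 - 22 = 66
Step 3: IC gap = 79 - 66 = 13

13


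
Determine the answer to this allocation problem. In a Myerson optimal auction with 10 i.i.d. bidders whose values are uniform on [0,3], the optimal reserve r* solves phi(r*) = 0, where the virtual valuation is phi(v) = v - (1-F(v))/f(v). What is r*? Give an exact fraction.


Step 1: For U[0,3], F(v) = v/3 and f(v) = 1/3
Step 2: phi(v) = v - (1 - v/3)/(1/3) = v - (3 - v) = 2v - 3
Step 3: Set phi(r*) = 0: 2r* - 3 = 0
Step 4: r* = 3/2 (the number of bidders n = 10 does not enter)

3/2


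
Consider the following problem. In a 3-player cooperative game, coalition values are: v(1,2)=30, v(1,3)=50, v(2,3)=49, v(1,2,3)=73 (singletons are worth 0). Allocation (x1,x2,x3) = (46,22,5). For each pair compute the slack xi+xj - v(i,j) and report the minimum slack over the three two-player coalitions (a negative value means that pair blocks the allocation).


Step 1: Slack for coalition (1,2): x1+x2 - v12 = 68 - 30 = 38
Step 2: Slack for coalition (1,3): x1+x3 - v13 = 51 - 50 = 1
Step 3: Slack for coalition (2,3): x2+x3 - v23 = 27 - 49 = -22
Step 4: Minimum slack = min(38, 1, -22) = -22, attained by (2,3); coalition (2,3) can block (slack < 0), so the allocation is not in the core

-22


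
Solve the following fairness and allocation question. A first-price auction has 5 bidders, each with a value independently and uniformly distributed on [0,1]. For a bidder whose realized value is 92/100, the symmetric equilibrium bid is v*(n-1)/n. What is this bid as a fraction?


Step 1: The symmetric BNE bidding function is b(v) = v * (n-1) / n
Step 2: Substitute v = 23/25 and n = 5
Step 3: b = 23/25 * 4/5
Step 4: b = 92/125

92/125


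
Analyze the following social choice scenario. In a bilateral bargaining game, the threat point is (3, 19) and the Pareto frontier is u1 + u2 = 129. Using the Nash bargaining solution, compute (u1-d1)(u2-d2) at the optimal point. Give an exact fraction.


Step 1: The Nash solution splits surplus symmetrically above the disagreement point
Step 2: u1 = (total + d1 - d2)/2 = (129 + 3 - 19)/2 = 113/2
Step 3: u2 = (total - d1 + d2)/2 = (129 - 3 + 19)/2 = 145/2
Step 4: Nash product = (113/2 - 3) * (145/2 - 19)
Step 5: = 107/2 * 107/2 = 11449/4

11449/4


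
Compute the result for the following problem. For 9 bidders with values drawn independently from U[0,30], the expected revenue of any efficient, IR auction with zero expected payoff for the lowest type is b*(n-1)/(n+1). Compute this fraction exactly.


Step 1: By Revenue Equivalence, expected revenue = b*(n-1)/(n+1)
Step 2: Substituting n = 9, b = 30
Step 3: Revenue = 30*(9-1)/(9+1) = 30*8/10
Step 4: Revenue = 240/10 = 24

24


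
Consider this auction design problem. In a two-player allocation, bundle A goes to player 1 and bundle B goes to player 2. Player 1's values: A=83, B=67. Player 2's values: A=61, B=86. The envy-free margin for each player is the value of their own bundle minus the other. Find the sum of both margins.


Step 1: Player 1's margin = v1(A) - v1(B) = 83 - 67 = 16
Step 2: Player 2's margin = v2(B) - v2(A) = 86 - 61 = 25
Step 3: Total margin = 16 + 25 = 41

41


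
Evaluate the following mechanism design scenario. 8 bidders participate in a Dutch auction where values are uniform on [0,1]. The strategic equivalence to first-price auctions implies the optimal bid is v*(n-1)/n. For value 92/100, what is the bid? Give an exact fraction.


Step 1: Dutch auctions are strategically equivalent to first-price auctions
Step 2: The equilibrium bid is b(v) = v*(n-1)/n
Step 3: b = 23/25 * 7/8
Step 4: b = 161/200

161/200


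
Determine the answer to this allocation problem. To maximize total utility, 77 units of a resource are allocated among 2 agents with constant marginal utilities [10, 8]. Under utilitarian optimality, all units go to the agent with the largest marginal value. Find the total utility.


Step 1: The marginal utilities are [10, 8]
Step 2: The highest marginal utility is 10
Step 3: All 77 units go to that agent
Step 4: Total utility = 10 * 77 = 770

770


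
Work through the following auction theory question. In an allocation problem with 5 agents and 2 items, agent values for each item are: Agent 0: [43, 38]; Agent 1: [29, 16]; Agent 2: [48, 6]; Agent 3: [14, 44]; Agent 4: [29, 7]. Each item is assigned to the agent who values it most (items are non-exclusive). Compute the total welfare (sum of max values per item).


Step 1: For each item, find the maximum value among all agents.
Step 2: Item 0 -> Agent 2 (value 48)
Step 3: Item 1 -> Agent 3 (value 44)
Step 4: Total welfare = 48 + 44 = 92

92


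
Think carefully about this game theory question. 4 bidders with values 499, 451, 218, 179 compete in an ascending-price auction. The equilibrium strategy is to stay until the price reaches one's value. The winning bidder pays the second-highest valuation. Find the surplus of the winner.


Step 1: Identify the highest value: 499
Step 2: Identify the second-highest value: 451
Step 3: The final price = second-highest value = 451
Step 4: Surplus = 499 - 451 = 48

48


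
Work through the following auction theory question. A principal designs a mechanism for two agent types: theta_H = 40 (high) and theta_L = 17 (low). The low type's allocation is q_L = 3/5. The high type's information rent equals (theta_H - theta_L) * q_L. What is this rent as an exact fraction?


Step 1: theta_H - theta_L = 40 - 17 = 23
Step 2: Information rent = (theta_H - theta_L) * q_L
Step 3: = 23 * 3/5
Step 4: = 69/5

69/5


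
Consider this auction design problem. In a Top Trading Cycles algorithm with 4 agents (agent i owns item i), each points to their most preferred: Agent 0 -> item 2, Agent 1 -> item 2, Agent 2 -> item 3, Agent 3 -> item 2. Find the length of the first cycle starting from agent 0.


Step 1: Trace the pointer graph from agent 0: 0 -> 2 -> 3 -> 2
Step 2: A cycle is detected when we revisit agent 2
Step 3: The cycle is: 2 -> 3 -> 2
Step 4: Cycle length = 2

2


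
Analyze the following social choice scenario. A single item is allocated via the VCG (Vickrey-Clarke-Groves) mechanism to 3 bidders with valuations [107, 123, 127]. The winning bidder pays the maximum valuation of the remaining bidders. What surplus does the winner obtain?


Step 1: The winner is the agent with the highest value: agent 2 with value 127
Step 2: Values of other agents: [107, 123]
Step 3: VCG payment = max of others' values = 123
Step 4: Surplus = 127 - 123 = 4

4


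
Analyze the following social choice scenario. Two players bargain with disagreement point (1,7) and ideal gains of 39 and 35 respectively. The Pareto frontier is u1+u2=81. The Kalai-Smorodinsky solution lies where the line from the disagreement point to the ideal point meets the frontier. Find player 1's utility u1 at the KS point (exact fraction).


Step 1: At the KS point, (u1-d1)/r1 = (u2-d2)/r2 = t and u1+u2 = 81
Step 2: u1 = d1 + r1*t and u2 = d2 + r2*t, so (d1 + r1*t) + (d2 + r2*t) = 81
Step 3: t = (81 - 1 - 7)/(39 + 35) = 73/74
Step 4: u1 = d1 + r1*t = 1 + 39 * 73/74 = 2921/74
Step 5: (Check: u2 = d2 + r2*t = 3073/74; u1+u2 = 2921/74 + 3073/74 = 81, on the frontier.)

2921/74


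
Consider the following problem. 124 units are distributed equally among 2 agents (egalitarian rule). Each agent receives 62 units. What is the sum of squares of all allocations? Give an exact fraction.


Step 1: Each agent's share = 124/2 = 62
Step 2: Square of each share = (62)^2 = 3844
Step 3: Sum of squares = 2 * 3844 = 7688

7688


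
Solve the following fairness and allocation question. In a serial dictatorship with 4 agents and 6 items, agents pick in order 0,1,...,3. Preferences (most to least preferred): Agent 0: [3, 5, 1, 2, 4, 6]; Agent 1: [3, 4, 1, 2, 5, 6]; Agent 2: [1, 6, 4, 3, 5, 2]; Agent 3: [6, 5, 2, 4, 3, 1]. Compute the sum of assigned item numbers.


Step 1: Agent 0 picks item 3
Step 2: Agent 1 picks item 4
Step 3: Agent 2 picks item 1
Step 4: Agent 3 picks item 6
Step 5: Sum = 3 + 4 + 1 + 6 = 14

14


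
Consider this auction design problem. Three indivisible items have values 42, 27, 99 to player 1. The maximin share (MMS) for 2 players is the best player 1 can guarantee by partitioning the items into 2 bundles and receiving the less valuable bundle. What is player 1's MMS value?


Step 1: Item values = 42, 27, 99
Step 2: Enumerate all 2-bundle partitions and take the smaller bundle:
  Partition 1: {42} vs {27,99} -> bundles 42, 126; min = 42
  Partition 2: {27} vs {42,99} -> bundles 27, 141; min = 27
  Partition 3: {99} vs {42,27} -> bundles 99, 69; min = 69
Step 3: MMS = max(42, 27, 69) = 69

69


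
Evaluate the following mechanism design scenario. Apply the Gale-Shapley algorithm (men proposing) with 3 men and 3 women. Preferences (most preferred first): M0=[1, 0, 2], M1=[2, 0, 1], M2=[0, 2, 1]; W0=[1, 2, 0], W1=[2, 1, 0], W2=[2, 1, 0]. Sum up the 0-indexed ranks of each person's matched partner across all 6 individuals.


Step 1: Run Gale-Shapley (men propose, women hold best offer):
  M0 proposes to W1; she accepts
  M1 proposes to W2; she accepts
  M2 proposes to W0; she accepts
Step 2: Final matching: W0-M2, W1-M0, W2-M1
Step 3: 0-indexed ranks (man's rank of his match, then woman's): 0 + 1 + 0 + 2 + 0 + 1
Step 4: Total rank sum = 4

4


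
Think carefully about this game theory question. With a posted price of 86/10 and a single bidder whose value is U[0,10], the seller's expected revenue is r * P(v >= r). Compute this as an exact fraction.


Step 1: Posted price r = 43/5, value support [0,10]
Step 2: P(v >= r) = (10 - 43/5)/10 = 7/50
Step 3: Expected revenue = r * P(v >= r) = 43/5 * 7/50
Step 4: Revenue = 301/250

301/250


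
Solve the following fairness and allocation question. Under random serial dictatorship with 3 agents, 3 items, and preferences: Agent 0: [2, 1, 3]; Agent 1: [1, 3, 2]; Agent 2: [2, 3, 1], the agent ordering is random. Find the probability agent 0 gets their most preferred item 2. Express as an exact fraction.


Step 1: Agent 0 wants item 2
Step 2: There are 6 possible orderings of agents
Step 3: In 3 orderings, agent 0 gets item 2
Step 4: Probability = 3/6 = 1/2

1/2


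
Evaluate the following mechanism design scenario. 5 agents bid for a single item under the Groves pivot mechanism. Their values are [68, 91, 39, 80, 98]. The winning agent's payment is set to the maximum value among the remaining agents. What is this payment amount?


Step 1: The efficient winner is agent 4 with value 98
Step 2: Other agents' values: [68, 91, 39, 80]
Step 3: Pivot payment = max(others) = 91
Step 4: The winner pays 91

91


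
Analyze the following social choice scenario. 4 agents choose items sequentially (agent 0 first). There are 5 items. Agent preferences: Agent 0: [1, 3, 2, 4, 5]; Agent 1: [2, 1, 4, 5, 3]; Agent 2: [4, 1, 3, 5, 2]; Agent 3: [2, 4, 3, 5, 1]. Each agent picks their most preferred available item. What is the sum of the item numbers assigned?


Step 1: Agent 0 picks item 1
Step 2: Agent 1 picks item 2
Step 3: Agent 2 picks item 4
Step 4: Agent 3 picks item 3
Step 5: Sum = 1 + 2 + 4 + 3 = 10

10


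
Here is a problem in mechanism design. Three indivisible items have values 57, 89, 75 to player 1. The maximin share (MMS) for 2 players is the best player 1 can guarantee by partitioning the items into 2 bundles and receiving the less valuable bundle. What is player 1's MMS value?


Step 1: Item values = 57, 89, 75
Step 2: Enumerate all 2-bundle partitions and take the smaller bundle:
  Partition 1: {57} vs {89,75} -> bundles 57, 164; min = 57
  Partition 2: {89} vs {57,75} -> bundles 89, 132; min = 89
  Partition 3: {75} vs {57,89} -> bundles 75, 146; min = 75
Step 3: MMS = max(57, 89, 75) = 89

89


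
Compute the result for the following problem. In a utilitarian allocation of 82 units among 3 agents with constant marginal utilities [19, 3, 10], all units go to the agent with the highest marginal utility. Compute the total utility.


Step 1: The marginal utilities are [19, 3, 10]
Step 2: The highest marginal utility is 19
Step 3: All 82 units go to that agent
Step 4: Total utility = 19 * 82 = 1558

1558


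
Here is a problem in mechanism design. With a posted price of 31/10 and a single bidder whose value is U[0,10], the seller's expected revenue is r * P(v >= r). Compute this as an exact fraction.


Step 1: Posted price r = 31/10, value support [0,10]
Step 2: P(v >= r) = (10 - 31/10)/10 = 69/100
Step 3: Expected revenue = r * P(v >= r) = 31/10 * 69/100
Step 4: Revenue = 2139/1000

2139/1000


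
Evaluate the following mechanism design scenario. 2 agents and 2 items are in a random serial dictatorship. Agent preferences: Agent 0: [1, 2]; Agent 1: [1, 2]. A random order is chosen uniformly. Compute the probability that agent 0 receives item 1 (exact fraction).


Step 1: Agent 0 wants item 1
Step 2: There are 2 possible orderings of agents
Step 3: In 1 orderings, agent 0 gets item 1
Step 4: Probability = 1/2

1/2


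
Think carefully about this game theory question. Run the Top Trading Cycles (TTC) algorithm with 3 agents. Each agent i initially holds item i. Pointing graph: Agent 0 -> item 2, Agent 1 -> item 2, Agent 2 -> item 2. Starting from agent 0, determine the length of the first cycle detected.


Step 1: Trace the pointer graph from agent 0: 0 -> 2 -> 2
Step 2: A cycle is detected when we revisit agent 2
Step 3: The cycle is: 2 -> 2
Step 4: Cycle length = 1

1


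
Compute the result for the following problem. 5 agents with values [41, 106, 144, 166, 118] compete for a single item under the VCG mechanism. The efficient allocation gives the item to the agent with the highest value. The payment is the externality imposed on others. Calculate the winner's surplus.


Step 1: The winner is the agent with the highest value: agent 3 with value 166
Step 2: Values of other agents: [41, 106, 144, 118]
Step 3: VCG payment = max of others' values = 144
Step 4: Surplus = 166 - 144 = 22

22


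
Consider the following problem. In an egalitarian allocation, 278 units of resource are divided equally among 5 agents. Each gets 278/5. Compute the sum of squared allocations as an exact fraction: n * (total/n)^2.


Step 1: Each agent's share = 278/5
Step 2: Square of each share = (278/5)^2 = 77284/25
Step 3: Sum of squares = 5 * 77284/25 = 77284/5

77284/5


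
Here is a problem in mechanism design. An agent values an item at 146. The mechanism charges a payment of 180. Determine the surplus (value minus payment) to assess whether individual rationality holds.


Step 1: Surplus = value - payment = 146 - 180 = -34
Step 2: IR is violated (surplus < 0)

-34


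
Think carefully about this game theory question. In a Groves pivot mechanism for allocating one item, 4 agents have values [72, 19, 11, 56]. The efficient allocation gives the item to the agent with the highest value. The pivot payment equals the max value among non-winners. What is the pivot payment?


Step 1: The efficient winner is agent 0 with value 72
Step 2: Other agents' values: [19, 11, 56]
Step 3: Pivot payment = max(others) = 56
Step 4: The winner pays 56

56


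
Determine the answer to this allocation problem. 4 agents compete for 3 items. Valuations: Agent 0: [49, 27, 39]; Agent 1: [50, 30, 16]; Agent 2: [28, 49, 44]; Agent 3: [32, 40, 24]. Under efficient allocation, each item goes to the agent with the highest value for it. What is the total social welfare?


Step 1: For each item, find the maximum value among all agents.
Step 2: Item 0 -> Agent 1 (value 50)
Step 3: Item 1 -> Agent 2 (value 49)
Step 4: Item 2 -> Agent 2 (value 44)
Step 5: Total welfare = 50 + 49 + 44 = 143

143


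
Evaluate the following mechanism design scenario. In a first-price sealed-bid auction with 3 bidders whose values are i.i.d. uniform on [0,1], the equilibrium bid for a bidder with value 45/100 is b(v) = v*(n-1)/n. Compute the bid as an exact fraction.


Step 1: The symmetric BNE bidding function is b(v) = v * (n-1) / n
Step 2: Substitute v = 9/20 and n = 3
Step 3: b = 9/20 * 2/3
Step 4: b = 3/10

3/10


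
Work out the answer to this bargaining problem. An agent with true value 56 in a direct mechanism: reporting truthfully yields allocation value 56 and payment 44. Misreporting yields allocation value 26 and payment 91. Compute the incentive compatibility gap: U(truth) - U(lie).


Step 1: U(truth) = value - payment = 56 - 44 = 12
Step 2: U(lie) = allocation - payment = 26 - 91 = -65
Step 3: IC gap = 12 - (-65) = 77

77


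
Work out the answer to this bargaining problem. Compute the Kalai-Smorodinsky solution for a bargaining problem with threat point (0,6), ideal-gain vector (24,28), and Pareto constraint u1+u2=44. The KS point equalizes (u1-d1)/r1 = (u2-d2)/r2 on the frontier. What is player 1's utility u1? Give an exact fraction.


Step 1: At the KS point, (u1-d1)/r1 = (u2-d2)/r2 = t and u1+u2 = 44
Step 2: u1 = d1 + r1*t and u2 = d2 + r2*t, so (d1 + r1*t) + (d2 + r2*t) = 44
Step 3: t = (44 - 0 - 6)/(24 + 28) = 38/52 = 19/26
Step 4: u1 = d1 + r1*t = 0 + 24 * 19/26 = 228/13
Step 5: (Check: u2 = d2 + r2*t = 344/13; u1+u2 = 228/13 + 344/13 = 44, on the frontier.)

228/13


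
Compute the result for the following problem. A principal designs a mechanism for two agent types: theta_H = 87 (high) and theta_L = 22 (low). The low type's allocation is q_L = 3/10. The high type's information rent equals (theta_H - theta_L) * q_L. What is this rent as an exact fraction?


Step 1: theta_H - theta_L = 87 - 22 = 65
Step 2: Information rent = (theta_H - theta_L) * q_L
Step 3: = 65 * 3/10
Step 4: = 39/2

39/2


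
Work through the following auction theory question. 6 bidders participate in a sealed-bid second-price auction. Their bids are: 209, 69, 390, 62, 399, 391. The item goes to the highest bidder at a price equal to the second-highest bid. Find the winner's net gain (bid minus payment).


Step 1: Sort bids in descending order: 399, 391, 390, 209, 69, 62
Step 2: The winning bid is the highest: 399
Step 3: The payment equals the second-highest bid: 391
Step 4: Surplus = winner's bid - payment = 399 - 391 = 8

8


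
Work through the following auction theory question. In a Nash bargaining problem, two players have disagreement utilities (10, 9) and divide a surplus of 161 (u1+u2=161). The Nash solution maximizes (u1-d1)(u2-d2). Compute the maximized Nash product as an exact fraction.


Step 1: The Nash solution splits surplus symmetrically above the disagreement point
Step 2: u1 = (total + d1 - d2)/2 = (161 + 10 - 9)/2 = 81
Step 3: u2 = (total - d1 + d2)/2 = (161 - 10 + 9)/2 = 80
Step 4: Nash product = (81 - 10) * (80 - 9)
Step 5: = 71 * 71 = 5041

5041


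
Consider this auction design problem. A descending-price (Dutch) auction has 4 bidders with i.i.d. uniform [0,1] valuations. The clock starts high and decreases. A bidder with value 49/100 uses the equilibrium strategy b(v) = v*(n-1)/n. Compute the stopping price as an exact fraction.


Step 1: Dutch auctions are strategically equivalent to first-price auctions
Step 2: The equilibrium bid is b(v) = v*(n-1)/n
Step 3: b = 49/100 * 3/4
Step 4: b = 147/400

147/400


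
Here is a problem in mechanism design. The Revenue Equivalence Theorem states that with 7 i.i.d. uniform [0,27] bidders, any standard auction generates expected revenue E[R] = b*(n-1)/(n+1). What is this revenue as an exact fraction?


Step 1: By Revenue Equivalence, expected revenue = b*(n-1)/(n+1)
Step 2: Substituting n = 7, b = 27
Step 3: Revenue = 27*(7-1)/(7+1) = 27*6/8
Step 4: Revenue = 162/8 = 81/4

81/4


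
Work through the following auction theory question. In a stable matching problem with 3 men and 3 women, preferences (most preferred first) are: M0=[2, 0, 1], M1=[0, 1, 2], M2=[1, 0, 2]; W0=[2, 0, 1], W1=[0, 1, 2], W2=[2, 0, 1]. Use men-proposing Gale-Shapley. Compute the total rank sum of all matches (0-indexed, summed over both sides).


Step 1: Run Gale-Shapley (men propose, women hold best offer):
  M0 proposes to W2; she accepts
  M1 proposes to W0; she accepts
  M2 proposes to W1; she accepts
Step 2: Final matching: W0-M1, W1-M2, W2-M0
Step 3: 0-indexed ranks (man's rank of his match, then woman's): 0 + 2 + 0 + 2 + 0 + 1
Step 4: Total rank sum = 5

5


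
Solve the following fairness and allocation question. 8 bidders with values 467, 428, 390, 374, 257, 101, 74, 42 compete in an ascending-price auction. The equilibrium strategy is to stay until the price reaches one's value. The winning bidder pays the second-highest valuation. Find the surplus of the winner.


Step 1: Identify the highest value: 467
Step 2: Identify the second-highest value: 428
Step 3: The final price = second-highest value = 428
Step 4: Surplus = 467 - 428 = 39

39


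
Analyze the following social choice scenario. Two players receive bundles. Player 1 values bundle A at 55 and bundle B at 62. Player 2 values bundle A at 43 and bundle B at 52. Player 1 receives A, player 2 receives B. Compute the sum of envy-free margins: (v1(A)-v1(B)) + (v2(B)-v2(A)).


Step 1: Player 1's margin = v1(A) - v1(B) = 55 - 62 = -7
Step 2: Player 2's margin = v2(B) - v2(A) = 52 - 43 = 9
Step 3: Total margin = -7 + 9 = 2

2


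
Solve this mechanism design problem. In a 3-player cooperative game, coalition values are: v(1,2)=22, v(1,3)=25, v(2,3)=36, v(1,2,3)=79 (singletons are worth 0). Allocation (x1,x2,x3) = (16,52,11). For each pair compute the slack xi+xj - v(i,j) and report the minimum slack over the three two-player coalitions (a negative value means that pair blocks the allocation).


Step 1: Slack for coalition (1,2): x1+x2 - v12 = 68 - 22 = 46
Step 2: Slack for coalition (1,3): x1+x3 - v13 = 27 - 25 = 2
Step 3: Slack for coalition (2,3): x2+x3 - v23 = 63 - 36 = 27
Step 4: Minimum slack = min(46, 2, 27) = 2, attained by (1,3); no pair can gain by deviating, so the allocation is in the core

2


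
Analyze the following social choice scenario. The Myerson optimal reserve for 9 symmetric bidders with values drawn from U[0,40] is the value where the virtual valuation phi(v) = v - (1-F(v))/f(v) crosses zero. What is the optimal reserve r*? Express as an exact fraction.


Step 1: For U[0,40], F(v) = v/40 and f(v) = 1/40
Step 2: phi(v) = v - (1 - v/40)/(1/40) = v - (40 - v) = 2v - 40
Step 3: Set phi(r*) = 0: 2r* - 40 = 0
Step 4: r* = 40/2 = 20 (the number of bidders n = 9 does not enter)

20


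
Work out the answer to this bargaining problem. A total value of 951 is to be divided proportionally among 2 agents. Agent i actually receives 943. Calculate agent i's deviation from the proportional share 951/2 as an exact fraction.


Step 1: Proportional share = 951/2
Step 2: Agent's actual allocation = 943
Step 3: Excess = 943 - 951/2 = 935/2

935/2


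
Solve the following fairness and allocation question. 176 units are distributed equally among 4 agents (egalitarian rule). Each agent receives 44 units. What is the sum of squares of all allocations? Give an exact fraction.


Step 1: Each agent's share = 176/4 = 44
Step 2: Square of each share = (44)^2 = 1936
Step 3: Sum of squares = 4 * 1936 = 7744

7744


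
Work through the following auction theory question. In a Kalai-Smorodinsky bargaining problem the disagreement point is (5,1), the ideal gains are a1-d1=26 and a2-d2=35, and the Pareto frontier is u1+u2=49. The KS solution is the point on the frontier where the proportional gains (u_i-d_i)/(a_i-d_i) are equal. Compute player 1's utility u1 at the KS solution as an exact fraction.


Step 1: At the KS point, (u1-d1)/r1 = (u2-d2)/r2 = t and u1+u2 = 49
Step 2: u1 = d1 + r1*t and u2 = d2 + r2*t, so (d1 + r1*t) + (d2 + r2*t) = 49
Step 3: t = (49 - 5 - 1)/(26 + 35) = 43/61
Step 4: u1 = d1 + r1*t = 5 + 26 * 43/61 = 1423/61
Step 5: (Check: u2 = d2 + r2*t = 1566/61; u1+u2 = 1423/61 + 1566/61 = 49, on the frontier.)

1423/61


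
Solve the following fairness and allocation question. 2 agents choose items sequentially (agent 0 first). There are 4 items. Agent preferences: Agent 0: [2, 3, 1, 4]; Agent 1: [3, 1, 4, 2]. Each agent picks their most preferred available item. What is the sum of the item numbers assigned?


Step 1: Agent 0 picks item 2
Step 2: Agent 1 picks item 3
Step 3: Sum = 2 + 3 = 5

5


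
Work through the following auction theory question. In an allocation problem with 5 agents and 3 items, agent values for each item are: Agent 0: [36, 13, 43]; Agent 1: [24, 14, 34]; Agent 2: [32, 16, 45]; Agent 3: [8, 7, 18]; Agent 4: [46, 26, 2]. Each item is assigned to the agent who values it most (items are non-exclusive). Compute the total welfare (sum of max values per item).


Step 1: For each item, find the maximum value among all agents.
Step 2: Item 0 -> Agent 4 (value 46)
Step 3: Item 1 -> Agent 4 (value 26)
Step 4: Item 2 -> Agent 2 (value 45)
Step 5: Total welfare = 46 + 26 + 45 = 117

117


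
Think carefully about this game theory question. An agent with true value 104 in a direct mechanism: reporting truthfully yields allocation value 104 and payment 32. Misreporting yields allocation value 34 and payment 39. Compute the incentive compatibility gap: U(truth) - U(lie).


Step 1: U(truth) = value - payment = 104 - 32 = 72
Step 2: U(lie) = allocation - payment = 34 - 39 = -5
Step 3: IC gap = 72 - (-5) = 77

77


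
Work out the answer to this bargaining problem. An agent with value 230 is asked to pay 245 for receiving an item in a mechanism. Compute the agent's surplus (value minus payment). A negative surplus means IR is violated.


Step 1: Surplus = value - payment = 230 - 245 = -15
Step 2: IR is violated (surplus < 0)

-15


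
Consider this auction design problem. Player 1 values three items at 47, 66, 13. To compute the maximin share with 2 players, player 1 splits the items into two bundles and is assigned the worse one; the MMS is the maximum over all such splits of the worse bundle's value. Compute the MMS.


Step 1: Item values = 47, 66, 13
Step 2: Enumerate all 2-bundle partitions and take the smaller bundle:
  Partition 1: {47} vs {66,13} -> bundles 47, 79; min = 47
  Partition 2: {66} vs {47,13} -> bundles 66, 60; min = 60
  Partition 3: {13} vs {47,66} -> bundles 13, 113; min = 13
Step 3: MMS = max(47, 60, 13) = 60

60
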